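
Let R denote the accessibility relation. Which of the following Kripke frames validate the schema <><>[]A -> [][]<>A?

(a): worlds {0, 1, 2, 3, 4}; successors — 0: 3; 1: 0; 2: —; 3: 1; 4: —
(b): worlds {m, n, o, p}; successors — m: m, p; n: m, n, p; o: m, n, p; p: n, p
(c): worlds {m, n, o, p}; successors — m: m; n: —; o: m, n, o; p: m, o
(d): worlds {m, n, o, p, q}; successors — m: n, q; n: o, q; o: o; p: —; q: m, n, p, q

(a), (b)

This is the axiom for a generalized confluence (Geach) condition; its first-order frame correspondent is forall x forall y forall z ((x R^2 y & x R^2 z) -> exists w (yRw & zRw)).
(a): satisfies the condition.
(b): satisfies the condition.
(c): fails — oR²m, oR²n but no w with mRw and nRw.
(d): fails — mR²m, mR²o but no w with mRw and oRw.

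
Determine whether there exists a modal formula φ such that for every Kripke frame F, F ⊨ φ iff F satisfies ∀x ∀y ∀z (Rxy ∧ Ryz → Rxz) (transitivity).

Yes: it is transitivity, defined by the 4 schema □p → □□p.
Suppose □p→□□p is valid. Take Rxy, Ryz and set V(p)={w : Rxw}. Then □p at x, so □□p at x, so □p at y, so p at z, i.e. Rxz.

Definable; □p → □□p defines it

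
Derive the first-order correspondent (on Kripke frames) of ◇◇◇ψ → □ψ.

∀x ∀y ∀z ((xR³y ∧ xRz) → ∃w (y = w ∧ z = w))

This is a Sahlqvist (Geach-type) schema ◇^3□^0ψ → □^1◇^0ψ.
Minimal-valuation argument: fix x; take any y with xR^3y and any z with xR^1z. Set V(ψ) to the set of worlds R-reachable from y in exactly 0 steps. Then □^0ψ holds at y, so the antecedent holds at x; validity forces ◇^0ψ at z, giving a w with zR^0w and yR^0w.
First-order correspondent: ∀x ∀y ∀z ((xR³y ∧ xRz) → ∃w (y = w ∧ z = w)).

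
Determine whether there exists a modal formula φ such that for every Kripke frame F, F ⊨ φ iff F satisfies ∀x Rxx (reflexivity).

Yes, by □r → r

This is a Sahlqvist condition; the T axiom □r → r defines it.
Suppose □r→r is valid. At any x set V(r)={w : Rxw}. Then □r holds at x, so r holds at x, i.e. Rxx.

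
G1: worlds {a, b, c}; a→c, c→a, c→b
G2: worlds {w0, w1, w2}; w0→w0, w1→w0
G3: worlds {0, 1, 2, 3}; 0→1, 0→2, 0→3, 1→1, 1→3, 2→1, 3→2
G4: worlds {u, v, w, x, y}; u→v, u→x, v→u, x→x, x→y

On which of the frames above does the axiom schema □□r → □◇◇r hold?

This is the axiom for a generalized confluence (Geach) condition; its first-order frame correspondent is ∀x ∀z (xRz → ∃w (xR²w ∧ zR²w)).
G1: fails — aRc but no w with aR²w and cR²w.
G2: satisfies the condition.
G3: satisfies the condition.
G4: fails — xRy but no t with xR²t and yR²t.

G2, G3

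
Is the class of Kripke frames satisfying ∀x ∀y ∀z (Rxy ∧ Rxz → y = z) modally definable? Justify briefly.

The condition is partial functionality. A defining modal formula is ◇q → □q.
Suppose ◇q→□q is valid. Take Rxy, Rxz and set V(q)={y}. Then ◇q at x, so □q at x, so q at z, i.e. z=y.

Yes, by ◇q → □q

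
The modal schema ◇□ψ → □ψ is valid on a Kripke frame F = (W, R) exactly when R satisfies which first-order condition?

the Euclidean property: ∀x ∀y ∀z (Rxy ∧ Rxz → Ryz)

This is a form of the 5 axiom.
It corresponds to the Euclidean property: ∀x ∀y ∀z (Rxy ∧ Rxz → Ryz).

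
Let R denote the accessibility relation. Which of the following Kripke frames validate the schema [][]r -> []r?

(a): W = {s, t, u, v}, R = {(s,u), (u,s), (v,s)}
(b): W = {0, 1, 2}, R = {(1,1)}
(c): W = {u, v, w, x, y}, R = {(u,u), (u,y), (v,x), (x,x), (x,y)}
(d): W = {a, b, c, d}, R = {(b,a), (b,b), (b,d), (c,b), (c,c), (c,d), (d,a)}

(b), (c)

The schema corresponds to density: forall x forall y (Rxy -> exists z (Rxz & Rzy)).
(a): fails — Rsu but no z with Rsz and Rzu.
(b): ✓.
(c): ✓.
(d): fails — Rda but no z with Rdz and Rza.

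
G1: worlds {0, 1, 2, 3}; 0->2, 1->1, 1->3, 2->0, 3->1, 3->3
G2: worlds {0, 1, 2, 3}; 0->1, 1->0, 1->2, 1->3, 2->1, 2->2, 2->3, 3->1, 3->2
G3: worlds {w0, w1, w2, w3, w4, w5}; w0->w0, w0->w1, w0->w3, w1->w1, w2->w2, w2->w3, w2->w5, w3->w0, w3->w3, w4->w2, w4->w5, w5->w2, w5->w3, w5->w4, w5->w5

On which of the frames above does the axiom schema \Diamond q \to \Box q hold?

Frame correspondent (Sahlqvist): \forall x \forall y \forall z (Rxy \wedge Rxz \to y = z) — i.e. partial functionality.
G1: fails — 1 sees both 1 and 3.
G2: fails — 1 sees both 0 and 2.
G3: fails — w0 sees both w0 and w1.

none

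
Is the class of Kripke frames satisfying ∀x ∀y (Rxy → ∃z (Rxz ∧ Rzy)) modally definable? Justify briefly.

Definable; □□r → □r defines it

The condition is density. A defining modal formula is □□r → □r.
Suppose □□r→□r is valid. Take Rxy and set V(r)={w : xR²w}. Then □□r at x, so □r at x, so r at y, i.e. ∃z(Rxz∧Rzy).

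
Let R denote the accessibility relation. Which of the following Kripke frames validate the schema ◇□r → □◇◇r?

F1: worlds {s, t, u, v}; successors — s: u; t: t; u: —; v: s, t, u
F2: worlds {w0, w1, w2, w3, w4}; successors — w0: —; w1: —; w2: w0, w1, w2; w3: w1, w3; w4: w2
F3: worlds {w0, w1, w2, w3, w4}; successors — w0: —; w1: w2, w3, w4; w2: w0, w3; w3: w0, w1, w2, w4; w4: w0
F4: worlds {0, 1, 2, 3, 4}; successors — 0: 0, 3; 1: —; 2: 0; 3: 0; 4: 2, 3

F4

Frame correspondent (Sahlqvist): ∀x ∀y ∀z ((xRy ∧ xRz) → ∃w (yRw ∧ zR²w)) — i.e. a generalized confluence (Geach) condition.
F1: fails — sRu, sRu but no w with uRw and uR²w.
F2: fails — w2Rw0, w2Rw0 but no w with w0Rw and w0R²w.
F3: fails — w1Rw2, w1Rw4 but no w with w2Rw and w4R²w.
F4: holds.
Valid on: F4.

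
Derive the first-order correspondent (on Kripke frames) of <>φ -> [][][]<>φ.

forall x forall y forall z ((xRy & x R^3 z) -> exists w (y = w & zRw))

This is a Sahlqvist (Geach-type) schema ◇^1□^0φ → □^3◇^1φ.
Minimal-valuation argument: fix x; take any y with xR^1y and any z with xR^3z. Set V(φ) to the set of worlds R-reachable from y in exactly 0 steps. Then □^0φ holds at y, so the antecedent holds at x; validity forces ◇^1φ at z, giving a w with zR^1w and yR^0w.
First-order correspondent: forall x forall y forall z ((xRy & x R^3 z) -> exists w (y = w & zRw)).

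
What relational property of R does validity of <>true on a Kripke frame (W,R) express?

Seriality

◇⊤ holds at w iff w has a successor, so frame-validity of ◇⊤ is exactly seriality. Equivalently via □r → ◇r:
Suppose □r→◇r is valid. At any x set V(r)=W. Then □r at x, so ◇r at x, so x has a successor.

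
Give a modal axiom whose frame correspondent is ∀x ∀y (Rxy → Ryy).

This is shift-reflexivity; the standard corresponding axiom is T□: □(□ψ → ψ).

□(□ψ → ψ)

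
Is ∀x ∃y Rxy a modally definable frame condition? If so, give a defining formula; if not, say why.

The condition is seriality. A defining modal formula is □q → ◇q.

Yes, by □q → ◇q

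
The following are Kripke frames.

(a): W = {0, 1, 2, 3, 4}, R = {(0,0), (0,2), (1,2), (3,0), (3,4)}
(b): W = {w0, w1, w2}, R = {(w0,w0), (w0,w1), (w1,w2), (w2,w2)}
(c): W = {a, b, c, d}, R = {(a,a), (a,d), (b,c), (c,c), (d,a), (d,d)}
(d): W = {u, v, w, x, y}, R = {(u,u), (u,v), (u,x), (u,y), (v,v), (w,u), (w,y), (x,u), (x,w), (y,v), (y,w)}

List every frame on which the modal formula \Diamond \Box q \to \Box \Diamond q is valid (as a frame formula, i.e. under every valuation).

(c)

This is the axiom for convergence; its first-order frame correspondent is \forall x \forall y \forall z (Rxy \wedge Rxz \to \exists w (Ryw \wedge Rzw)).
(a): fails — R00 and R02 but 0 and 2 have no common successor.
(b): fails — Rw0w1 and Rw0w0 but w1 and w0 have no common successor.
(c): condition met.
(d): fails — Ruv and Rux but v and x have no common successor.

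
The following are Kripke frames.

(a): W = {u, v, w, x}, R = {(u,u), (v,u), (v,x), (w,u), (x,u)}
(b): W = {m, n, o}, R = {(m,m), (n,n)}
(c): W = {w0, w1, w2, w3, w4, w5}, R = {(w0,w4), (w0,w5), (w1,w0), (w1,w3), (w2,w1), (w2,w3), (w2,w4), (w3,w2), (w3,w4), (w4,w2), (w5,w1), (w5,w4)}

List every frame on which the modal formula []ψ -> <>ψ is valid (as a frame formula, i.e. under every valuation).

Frame correspondent (Sahlqvist): forall x exists y Rxy — i.e. seriality.
(a): condition met.
(b): fails — world o has no successor.
(c): condition met.
Valid on: (a), (c).

(a), (c)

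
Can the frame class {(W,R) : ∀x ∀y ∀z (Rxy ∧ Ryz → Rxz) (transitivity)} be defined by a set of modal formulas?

The condition is transitivity. A defining modal formula is □q → □□q.
Suppose □q→□□q is valid. Take Rxy, Ryz and set V(q)={w : Rxw}. Then □q at x, so □□q at x, so □q at y, so q at z, i.e. Rxz.

Definable; □q → □□q defines it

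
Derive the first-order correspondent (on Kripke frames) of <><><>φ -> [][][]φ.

This is a Sahlqvist (Geach-type) schema ◇^3□^0φ → □^3◇^0φ.
First-order correspondent: forall x forall y forall z ((x R^3 y & x R^3 z) -> exists w (y = w & z = w)).

forall x forall y forall z ((x R^3 y & x R^3 z) -> exists w (y = w & z = w))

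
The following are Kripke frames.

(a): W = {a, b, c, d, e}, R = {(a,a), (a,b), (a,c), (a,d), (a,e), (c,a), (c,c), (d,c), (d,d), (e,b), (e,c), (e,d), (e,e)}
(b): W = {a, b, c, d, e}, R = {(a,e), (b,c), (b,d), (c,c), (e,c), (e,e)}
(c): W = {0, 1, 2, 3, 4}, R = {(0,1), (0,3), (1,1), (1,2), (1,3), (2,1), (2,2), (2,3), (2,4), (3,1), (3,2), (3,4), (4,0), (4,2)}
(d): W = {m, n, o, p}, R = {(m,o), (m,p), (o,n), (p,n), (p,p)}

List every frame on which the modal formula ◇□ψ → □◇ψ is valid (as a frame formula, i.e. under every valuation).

(c)

Frame correspondent (Sahlqvist): ∀x ∀y ∀z (Rxy ∧ Rxz → ∃w (Ryw ∧ Rzw)) — i.e. convergence.
(a): fails — Rab and Rab but b and b have no common successor.
(b): fails — Rbc and Rbd but c and d have no common successor.
(c): satisfies the condition.
(d): fails — Ron and Ron but n and n have no common successor.
Valid on: (c).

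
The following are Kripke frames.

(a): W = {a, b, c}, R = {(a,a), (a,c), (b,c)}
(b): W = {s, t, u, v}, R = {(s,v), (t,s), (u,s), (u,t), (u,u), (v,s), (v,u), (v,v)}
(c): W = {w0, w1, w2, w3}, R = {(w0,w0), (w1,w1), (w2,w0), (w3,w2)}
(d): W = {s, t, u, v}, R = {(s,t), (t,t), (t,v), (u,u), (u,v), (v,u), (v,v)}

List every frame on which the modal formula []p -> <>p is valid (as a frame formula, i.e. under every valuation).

(b), (c), (d)

The schema corresponds to seriality: forall x exists y Rxy.
(a): fails — world c has no successor.
(b): condition met.
(c): condition met.
(d): condition met.
Valid on: (b), (c), (d).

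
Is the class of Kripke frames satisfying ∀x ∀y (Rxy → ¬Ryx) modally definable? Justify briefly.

No — not modally definable

If a class were modally definable it would be closed under surjective bounded morphisms (Goldblatt–Thomason).
The 4-cycle (worlds s,t,u,v with s→t→u→v→s) is asymmetric. Mapping every world to a single reflexive point • is a surjective bounded morphism, and the reflexive point is not asymmetric (R•• but asymmetry requires ¬R••).
So the class is not modally definable.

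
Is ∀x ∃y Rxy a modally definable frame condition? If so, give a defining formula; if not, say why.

Yes — defined by □p → ◇p

The condition is seriality. A defining modal formula is □p → ◇p.
Suppose □p→◇p is valid. At any x set V(p)=W. Then □p at x, so ◇p at x, so x has a successor.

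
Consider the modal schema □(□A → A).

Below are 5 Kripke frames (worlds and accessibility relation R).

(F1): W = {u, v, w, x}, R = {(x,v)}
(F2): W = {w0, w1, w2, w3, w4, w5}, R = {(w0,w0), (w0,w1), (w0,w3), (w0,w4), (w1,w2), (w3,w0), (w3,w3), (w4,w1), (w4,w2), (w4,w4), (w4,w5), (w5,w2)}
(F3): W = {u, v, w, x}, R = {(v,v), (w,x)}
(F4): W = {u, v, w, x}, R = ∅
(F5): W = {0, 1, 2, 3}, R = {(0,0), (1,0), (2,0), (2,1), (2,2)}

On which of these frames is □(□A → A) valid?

(F4)

Frame correspondent (Sahlqvist): ∀x ∀y (Rxy → Ryy) — i.e. shift-reflexivity.
(F1): fails — Rxv but not Rvv.
(F2): fails — Rw1w2 but not Rw2w2.
(F3): fails — Rwx but not Rxx.
(F4): holds.
(F5): fails — R21 but not R11.
Valid on: (F4).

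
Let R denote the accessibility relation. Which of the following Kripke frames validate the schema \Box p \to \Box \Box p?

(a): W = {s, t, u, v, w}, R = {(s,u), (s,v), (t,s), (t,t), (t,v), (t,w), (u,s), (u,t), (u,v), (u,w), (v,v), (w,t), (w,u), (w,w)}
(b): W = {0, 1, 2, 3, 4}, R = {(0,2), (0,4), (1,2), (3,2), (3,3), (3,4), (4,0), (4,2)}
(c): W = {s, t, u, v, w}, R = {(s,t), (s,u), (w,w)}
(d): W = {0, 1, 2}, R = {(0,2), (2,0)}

This is the axiom for transitivity; its first-order frame correspondent is \forall x \forall y \forall z (Rxy \wedge Ryz \to Rxz).
(a): fails — Rwt and Rtv but not Rwv.
(b): fails — R34 and R40 but not R30.
(c): holds.
(d): fails — R20 and R02 but not R22.
Valid on: (c).

(c)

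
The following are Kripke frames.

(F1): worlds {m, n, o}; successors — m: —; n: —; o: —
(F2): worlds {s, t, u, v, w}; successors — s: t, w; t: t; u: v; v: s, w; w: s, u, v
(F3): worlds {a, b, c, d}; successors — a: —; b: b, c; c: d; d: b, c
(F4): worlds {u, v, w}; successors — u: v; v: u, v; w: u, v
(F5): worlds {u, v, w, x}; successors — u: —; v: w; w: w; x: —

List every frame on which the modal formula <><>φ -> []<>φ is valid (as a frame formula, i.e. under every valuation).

Frame correspondent (Sahlqvist): forall x forall y forall z ((x R^2 y & xRz) -> exists w (y = w & zRw)) — i.e. a generalized confluence (Geach) condition.
(F1): condition met.
(F2): fails — sR²s, sRt but no w* with s=w* and tRw*.
(F3): fails — bR²b, bRc but no w with b=w and cRw.
(F4): fails — vR²u, vRu but no t with u=t and uRt.
(F5): condition met.
Valid on: (F1), (F5).

(F1), (F5)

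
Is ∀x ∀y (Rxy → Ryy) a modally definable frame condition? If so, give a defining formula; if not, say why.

Yes, by □(□q → q)

This is a Sahlqvist condition; the T□ axiom □(□q → q) defines it.
Suppose □(□q→q) is valid. Take Rxy and set V(q)={w : Ryw}. Then at y, □q holds; since □(□q→q) at x, □q→q at y, so q at y, i.e. Ryy.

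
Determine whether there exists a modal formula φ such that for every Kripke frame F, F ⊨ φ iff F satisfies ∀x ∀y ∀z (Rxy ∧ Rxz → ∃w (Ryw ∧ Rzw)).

Definable; ◇□r → □◇r defines it

The condition is convergence. A defining modal formula is ◇□r → □◇r.
Suppose ◇□r→□◇r is valid. Take Rxy, Rxz and set V(r)={w : Ryw}. Then □r at y so ◇□r at x, so □◇r at x, so ◇r at z, giving w with Rzw and Ryw.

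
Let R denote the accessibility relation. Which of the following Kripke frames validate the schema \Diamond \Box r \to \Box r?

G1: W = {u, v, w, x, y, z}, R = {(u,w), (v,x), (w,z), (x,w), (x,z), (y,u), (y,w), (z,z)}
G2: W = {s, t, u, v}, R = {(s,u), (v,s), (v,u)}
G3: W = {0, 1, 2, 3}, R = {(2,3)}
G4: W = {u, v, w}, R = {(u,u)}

This is the axiom for the Euclidean property; its first-order frame correspondent is \forall x \forall y \forall z (Rxy \wedge Rxz \to Ryz).
G1: fails — Ruw and Ruw but not Rww.
G2: fails — Rsu and Rsu but not Ruu.
G3: fails — R23 and R23 but not R33.
G4: ✓.
Valid on: G4.

G4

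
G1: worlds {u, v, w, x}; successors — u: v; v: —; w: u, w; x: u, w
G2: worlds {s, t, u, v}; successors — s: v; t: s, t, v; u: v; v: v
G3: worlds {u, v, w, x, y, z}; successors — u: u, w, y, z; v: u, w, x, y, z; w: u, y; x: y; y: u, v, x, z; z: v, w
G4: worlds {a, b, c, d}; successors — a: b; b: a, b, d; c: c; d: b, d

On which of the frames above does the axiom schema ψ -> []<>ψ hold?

G4

Frame correspondent (Sahlqvist): forall x forall y (Rxy -> Ryx) — i.e. symmetry.
G1: fails — Ruv but not Rvu.
G2: fails — Ruv but not Rvu.
G3: fails — Ruz but not Rzu.
G4: condition met.
Valid on: G4.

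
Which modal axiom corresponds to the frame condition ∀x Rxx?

□p → p

The condition is reflexivity. The T schema □p → p defines it.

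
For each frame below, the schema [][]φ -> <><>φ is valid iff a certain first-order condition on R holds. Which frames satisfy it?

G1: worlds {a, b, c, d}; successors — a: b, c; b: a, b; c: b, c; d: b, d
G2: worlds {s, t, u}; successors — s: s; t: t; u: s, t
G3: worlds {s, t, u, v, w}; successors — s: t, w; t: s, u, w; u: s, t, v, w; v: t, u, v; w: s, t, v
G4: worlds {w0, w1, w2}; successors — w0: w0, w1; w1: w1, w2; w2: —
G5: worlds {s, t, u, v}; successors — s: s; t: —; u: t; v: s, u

The schema corresponds to a generalized confluence (Geach) condition: forall x exists w (x R^2 w & x R^2 w).
G1: holds.
G2: holds.
G3: holds.
G4: fails — at w2 but no w with w2R²w and w2R²w.
G5: fails — at t but no w with tR²w and tR²w.
Valid on: G1, G2, G3.

G1, G2, G3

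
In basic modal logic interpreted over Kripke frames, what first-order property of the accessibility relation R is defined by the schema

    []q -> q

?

Suppose □q→q is valid. At any x set V(q)={w : Rxw}. Then □q holds at x, so q holds at x, i.e. Rxx.

Reflexivity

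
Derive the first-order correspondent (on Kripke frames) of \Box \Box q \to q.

This is a Sahlqvist (Geach-type) schema ◇^0□^2q → □^0◇^0q.
Minimal-valuation argument: fix x; take any y with xR^0y and any z with xR^0z. Set V(q) to the set of worlds R-reachable from y in exactly 2 steps. Then □^2q holds at y, so the antecedent holds at x; validity forces ◇^0q at z, giving a w with zR^0w and yR^2w.
First-order correspondent: \forall x \exists w (x R^2 w \wedge x = w).

\forall x \exists w (x R^2 w \wedge x = w)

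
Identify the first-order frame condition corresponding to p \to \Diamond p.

This schema is equivalent to the T axiom □p → p.
Its frame correspondent is reflexivity — \forall x Rxx.

reflexivity: \forall x Rxx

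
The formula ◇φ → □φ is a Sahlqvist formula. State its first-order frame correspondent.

Suppose ◇φ→□φ is valid. Take Rxy, Rxz and set V(φ)={y}. Then ◇φ at x, so □φ at x, so φ at z, i.e. z=y.
Conversely, on a frame with partial functionality the schema holds at every world under every valuation.
Frame condition: ∀x ∀y ∀z (Rxy ∧ Rxz → y = z).

partial functionality: ∀x ∀y ∀z (Rxy ∧ Rxz → y = z)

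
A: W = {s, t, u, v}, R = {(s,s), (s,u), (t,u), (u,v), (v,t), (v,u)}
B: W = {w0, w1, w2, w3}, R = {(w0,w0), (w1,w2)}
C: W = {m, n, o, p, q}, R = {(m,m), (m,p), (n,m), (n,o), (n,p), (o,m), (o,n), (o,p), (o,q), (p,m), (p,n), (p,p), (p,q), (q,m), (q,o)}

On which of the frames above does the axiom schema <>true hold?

This is the axiom for seriality; its first-order frame correspondent is forall x exists y Rxy.
A: condition met.
B: fails — world w2 has no successor.
C: condition met.
Valid on: A, C.

A, C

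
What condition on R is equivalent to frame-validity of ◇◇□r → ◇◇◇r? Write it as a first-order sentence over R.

∀x ∀y (xR²y → ∃w (yRw ∧ xR³w))

This is a Sahlqvist (Geach-type) schema ◇^2□^1r → □^0◇^3r.
Minimal-valuation argument: fix x; take any y with xR^2y and any z with xR^0z. Set V(r) to the set of worlds R-reachable from y in exactly 1 step. Then □^1r holds at y, so the antecedent holds at x; validity forces ◇^3r at z, giving a w with zR^3w and yR^1w.
First-order correspondent: ∀x ∀y (xR²y → ∃w (yRw ∧ xR³w)).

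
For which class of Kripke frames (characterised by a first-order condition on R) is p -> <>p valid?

Reflexivity

Replacing p by ¬p and contraposing gives the equivalent schema □p → p.
Suppose □p→p is valid. At any x set V(p)={w : Rxw}. Then □p holds at x, so p holds at x, i.e. Rxx.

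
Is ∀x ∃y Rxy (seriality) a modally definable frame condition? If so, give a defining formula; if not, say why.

The condition is seriality. A defining modal formula is □r → ◇r.
Suppose □r→◇r is valid. At any x set V(r)=W. Then □r at x, so ◇r at x, so x has a successor.

Yes — defined by □r → ◇r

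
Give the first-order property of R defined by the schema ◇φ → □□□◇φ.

This is a Sahlqvist (Geach-type) schema ◇^1□^0φ → □^3◇^1φ.
Minimal-valuation argument: fix x; take any y with xR^1y and any z with xR^3z. Set V(φ) to the set of worlds R-reachable from y in exactly 0 steps. Then □^0φ holds at y, so the antecedent holds at x; validity forces ◇^1φ at z, giving a w with zR^1w and yR^0w.
First-order correspondent: ∀x ∀y ∀z ((xRy ∧ xR³z) → ∃w (y = w ∧ zRw)).

∀x ∀y ∀z ((xRy ∧ xR³z) → ∃w (y = w ∧ zRw))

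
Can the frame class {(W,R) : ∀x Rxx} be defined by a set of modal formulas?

Yes, by □p → p

This is a Sahlqvist condition; the T axiom □p → p defines it.
Suppose □p→p is valid. At any x set V(p)={w : Rxw}. Then □p holds at x, so p holds at x, i.e. Rxx.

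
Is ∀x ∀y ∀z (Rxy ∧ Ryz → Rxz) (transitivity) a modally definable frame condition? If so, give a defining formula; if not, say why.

Yes, by □q → □□q

This is a Sahlqvist condition; the 4 axiom □q → □□q defines it.
Suppose □q→□□q is valid. Take Rxy, Ryz and set V(q)={w : Rxw}. Then □q at x, so □□q at x, so □q at y, so q at z, i.e. Rxz.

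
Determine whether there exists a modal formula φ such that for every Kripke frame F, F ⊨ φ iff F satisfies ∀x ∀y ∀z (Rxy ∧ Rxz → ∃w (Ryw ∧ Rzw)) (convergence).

Definable; ◇□q → □◇q defines it

The condition is convergence. A defining modal formula is ◇□q → □◇q.
Suppose ◇□q→□◇q is valid. Take Rxy, Rxz and set V(q)={w : Ryw}. Then □q at y so ◇□q at x, so □◇q at x, so ◇q at z, giving w with Rzw and Ryw.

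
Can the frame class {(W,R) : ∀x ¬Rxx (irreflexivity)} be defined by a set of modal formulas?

If a class were modally definable it would be closed under surjective bounded morphisms (Goldblatt–Thomason).
The 2-cycle (worlds a,b with a→b→a) is irreflexive, and the map sending every world to a single reflexive point • is a surjective bounded morphism (forth: every edge maps to (•,•); back: every world has a successor). So any modal formula valid on the 2-cycle is also valid on the reflexive point, which is not irreflexive.
Hence irreflexivity is not modally definable.

Not modally definable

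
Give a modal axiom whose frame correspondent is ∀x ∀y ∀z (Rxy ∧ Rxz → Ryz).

The condition is the Euclidean property. The 5 schema ◇p → □◇p defines it.
Suppose ◇p→□◇p is valid. Take Rxy, Rxz and set V(p)={y}. Then ◇p at x, so □◇p at x, so ◇p at z, so some w with Rzw has p; w=y, i.e. Rzy. By symmetry of the argument, Ryz.

◇p → □◇p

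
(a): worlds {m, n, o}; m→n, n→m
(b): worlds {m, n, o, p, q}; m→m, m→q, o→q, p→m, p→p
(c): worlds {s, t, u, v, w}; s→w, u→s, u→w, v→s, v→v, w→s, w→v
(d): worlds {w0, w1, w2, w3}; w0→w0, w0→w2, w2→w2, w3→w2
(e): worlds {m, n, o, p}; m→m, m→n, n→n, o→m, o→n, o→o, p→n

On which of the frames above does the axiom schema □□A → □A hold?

(d), (e)

This is the axiom for density; its first-order frame correspondent is ∀x ∀y (Rxy → ∃z (Rxz ∧ Rzy)).
(a): fails — Rnm but no z with Rnz and Rzm.
(b): fails — Roq but no z with Roz and Rzq.
(c): fails — Rsw but no z with Rsz and Rzw.
(d): holds.
(e): holds.
Valid on: (d), (e).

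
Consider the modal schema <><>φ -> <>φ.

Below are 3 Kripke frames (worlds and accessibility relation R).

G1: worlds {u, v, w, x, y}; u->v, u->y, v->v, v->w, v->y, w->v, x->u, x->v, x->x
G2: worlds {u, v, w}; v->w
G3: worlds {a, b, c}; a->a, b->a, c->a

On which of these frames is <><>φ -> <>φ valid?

G2, G3

The schema corresponds to transitivity: forall x forall y forall z (Rxy & Ryz -> Rxz).
G1: fails — Ruv and Rvw but not Ruw.
G2: satisfies the condition.
G3: satisfies the condition.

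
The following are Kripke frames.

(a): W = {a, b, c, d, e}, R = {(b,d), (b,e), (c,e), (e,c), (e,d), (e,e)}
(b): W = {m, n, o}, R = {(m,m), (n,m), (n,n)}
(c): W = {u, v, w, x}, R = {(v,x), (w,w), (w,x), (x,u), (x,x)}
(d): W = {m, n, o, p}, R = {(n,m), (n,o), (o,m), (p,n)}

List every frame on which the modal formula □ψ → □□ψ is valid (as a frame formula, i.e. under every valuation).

Frame correspondent (Sahlqvist): ∀x ∀y ∀z (Rxy ∧ Ryz → Rxz) — i.e. transitivity.
(a): fails — Rce and Rec but not Rcc.
(b): condition met.
(c): fails — Rwx and Rxu but not Rwu.
(d): fails — Rpn and Rno but not Rpo.

(b)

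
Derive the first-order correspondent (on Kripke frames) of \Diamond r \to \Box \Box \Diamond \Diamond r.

This is a Sahlqvist (Geach-type) schema ◇^1□^0r → □^2◇^2r.
Minimal-valuation argument: fix x; take any y with xR^1y and any z with xR^2z. Set V(r) to the set of worlds R-reachable from y in exactly 0 steps. Then □^0r holds at y, so the antecedent holds at x; validity forces ◇^2r at z, giving a w with zR^2w and yR^0w.
First-order correspondent: \forall x \forall y \forall z ((xRy \wedge x R^2 z) \to \exists w (y = w \wedge z R^2 w)).

\forall x \forall y \forall z ((xRy \wedge x R^2 z) \to \exists w (y = w \wedge z R^2 w))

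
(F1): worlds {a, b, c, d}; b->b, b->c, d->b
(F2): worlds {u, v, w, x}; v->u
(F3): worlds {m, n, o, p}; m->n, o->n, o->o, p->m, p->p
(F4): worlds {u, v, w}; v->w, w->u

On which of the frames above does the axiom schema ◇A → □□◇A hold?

(F2)

Frame correspondent (Sahlqvist): ∀x ∀y ∀z ((xRy ∧ xR²z) → ∃w (y = w ∧ zRw)) — i.e. a generalized confluence (Geach) condition.
(F1): fails — bRb, bR²c but no w with b=w and cRw.
(F2): ✓.
(F3): fails — oRn, oR²n but no w with n=w and nRw.
(F4): fails — vRw, vR²u but no t with w=t and uRt.
Valid on: (F2).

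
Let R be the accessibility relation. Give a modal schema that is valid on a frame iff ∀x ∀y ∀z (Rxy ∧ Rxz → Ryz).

This is the Euclidean property; the standard corresponding axiom is 5: ◇q → □◇q.
Suppose ◇q→□◇q is valid. Take Rxy, Rxz and set V(q)={y}. Then ◇q at x, so □◇q at x, so ◇q at z, so some w with Rzw has q; w=y, i.e. Rzy. By symmetry of the argument, Ryz.

◇q → □◇q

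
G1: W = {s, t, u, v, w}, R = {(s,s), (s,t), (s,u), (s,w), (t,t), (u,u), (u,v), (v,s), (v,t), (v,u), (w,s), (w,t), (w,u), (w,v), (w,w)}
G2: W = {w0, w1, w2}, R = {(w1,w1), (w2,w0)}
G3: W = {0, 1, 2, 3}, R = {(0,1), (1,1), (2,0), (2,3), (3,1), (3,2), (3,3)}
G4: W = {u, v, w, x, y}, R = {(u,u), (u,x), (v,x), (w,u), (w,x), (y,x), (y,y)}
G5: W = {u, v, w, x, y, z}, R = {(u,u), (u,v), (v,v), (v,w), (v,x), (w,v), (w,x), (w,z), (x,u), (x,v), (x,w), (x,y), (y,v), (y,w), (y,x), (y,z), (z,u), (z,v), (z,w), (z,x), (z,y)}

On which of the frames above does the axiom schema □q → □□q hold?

The schema corresponds to transitivity: ∀x ∀y ∀z (Rxy ∧ Ryz → Rxz).
G1: fails — Ruv and Rvt but not Rut.
G2: ✓.
G3: fails — R32 and R20 but not R30.
G4: ✓.
G5: fails — Ruv and Rvx but not Rux.
Valid on: G2, G4.

G2, G4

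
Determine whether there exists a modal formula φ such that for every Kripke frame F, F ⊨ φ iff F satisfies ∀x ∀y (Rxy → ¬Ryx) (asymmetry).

Any modally definable frame class is closed under surjective bounded morphisms.
The 3-cycle (worlds w0,w1,w2 with w0→w1→w2→w0) is asymmetric. Mapping every world to a single reflexive point • is a surjective bounded morphism, and the reflexive point is not asymmetric (R•• but asymmetry requires ¬R••).
So the class is not modally definable.

No — not modally definable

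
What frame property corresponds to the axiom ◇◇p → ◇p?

Replacing p by ¬p and contraposing gives the equivalent schema □p → □□p.
Suppose □p→□□p is valid. Take Rxy, Ryz and set V(p)={w : Rxw}. Then □p at x, so □□p at x, so □p at y, so p at z, i.e. Rxz.

Transitivity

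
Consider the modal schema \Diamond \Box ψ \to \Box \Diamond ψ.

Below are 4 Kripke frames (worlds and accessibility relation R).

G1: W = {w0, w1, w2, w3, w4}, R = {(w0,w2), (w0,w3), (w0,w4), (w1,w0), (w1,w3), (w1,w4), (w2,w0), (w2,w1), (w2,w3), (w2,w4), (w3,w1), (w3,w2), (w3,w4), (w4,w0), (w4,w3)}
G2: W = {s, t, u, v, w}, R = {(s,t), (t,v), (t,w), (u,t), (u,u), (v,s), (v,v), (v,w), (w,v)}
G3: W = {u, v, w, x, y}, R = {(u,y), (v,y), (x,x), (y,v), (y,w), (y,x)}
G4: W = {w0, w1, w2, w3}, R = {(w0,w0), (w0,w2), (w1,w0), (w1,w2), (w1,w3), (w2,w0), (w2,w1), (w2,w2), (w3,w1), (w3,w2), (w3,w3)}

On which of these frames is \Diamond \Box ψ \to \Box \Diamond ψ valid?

This is the axiom for convergence; its first-order frame correspondent is \forall x \forall y \forall z (Rxy \wedge Rxz \to \exists w (Ryw \wedge Rzw)).
G1: fails — Rw0w4 and Rw0w3 but w4 and w3 have no common successor.
G2: fails — Rut and Ruu but t and u have no common successor.
G3: fails — Ryx and Ryv but x and v have no common successor.
G4: condition met.

G4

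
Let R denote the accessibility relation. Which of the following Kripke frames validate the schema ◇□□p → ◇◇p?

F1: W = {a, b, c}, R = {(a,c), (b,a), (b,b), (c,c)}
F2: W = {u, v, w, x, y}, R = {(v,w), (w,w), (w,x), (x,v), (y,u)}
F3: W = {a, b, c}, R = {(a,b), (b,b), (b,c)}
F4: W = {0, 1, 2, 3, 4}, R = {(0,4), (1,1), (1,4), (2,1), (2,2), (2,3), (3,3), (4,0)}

Frame correspondent (Sahlqvist): ∀x ∀y (xRy → ∃w (yR²w ∧ xR²w)) — i.e. a generalized confluence (Geach) condition.
F1: holds.
F2: fails — yRu but no t with uR²t and yR²t.
F3: fails — bRc but no w with cR²w and bR²w.
F4: fails — 0R4 but no w with 4R²w and 0R²w.

F1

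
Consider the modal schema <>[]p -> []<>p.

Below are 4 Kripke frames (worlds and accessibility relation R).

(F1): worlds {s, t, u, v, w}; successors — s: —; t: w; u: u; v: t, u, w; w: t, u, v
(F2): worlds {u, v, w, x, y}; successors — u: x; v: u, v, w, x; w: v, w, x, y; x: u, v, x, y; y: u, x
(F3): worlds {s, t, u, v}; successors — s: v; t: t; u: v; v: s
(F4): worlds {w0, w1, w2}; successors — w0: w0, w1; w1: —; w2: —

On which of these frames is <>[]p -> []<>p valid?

This is the axiom for convergence; its first-order frame correspondent is forall x forall y forall z (Rxy & Rxz -> exists w (Ryw & Rzw)).
(F1): fails — Rvw and Rvt but w and t have no common successor.
(F2): holds.
(F3): holds.
(F4): fails — Rw0w1 and Rw0w1 but w1 and w1 have no common successor.
Valid on: (F2), (F3).

(F2), (F3)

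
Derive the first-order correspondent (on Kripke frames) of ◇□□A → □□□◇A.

This is a Sahlqvist (Geach-type) schema ◇^1□^2A → □^3◇^1A.
First-order correspondent: ∀x ∀y ∀z ((xRy ∧ xR³z) → ∃w (yR²w ∧ zRw)).

∀x ∀y ∀z ((xRy ∧ xR³z) → ∃w (yR²w ∧ zRw))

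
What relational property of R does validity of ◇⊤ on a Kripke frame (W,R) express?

◇⊤ holds at w iff w has a successor, so frame-validity of ◇⊤ is exactly seriality. Equivalently via □ψ → ◇ψ:
Suppose □ψ→◇ψ is valid. At any x set V(ψ)=W. Then □ψ at x, so ◇ψ at x, so x has a successor.
Conversely, any frame satisfying ∀x ∃y Rxy validates the schema.
So the correspondent is seriality.

seriality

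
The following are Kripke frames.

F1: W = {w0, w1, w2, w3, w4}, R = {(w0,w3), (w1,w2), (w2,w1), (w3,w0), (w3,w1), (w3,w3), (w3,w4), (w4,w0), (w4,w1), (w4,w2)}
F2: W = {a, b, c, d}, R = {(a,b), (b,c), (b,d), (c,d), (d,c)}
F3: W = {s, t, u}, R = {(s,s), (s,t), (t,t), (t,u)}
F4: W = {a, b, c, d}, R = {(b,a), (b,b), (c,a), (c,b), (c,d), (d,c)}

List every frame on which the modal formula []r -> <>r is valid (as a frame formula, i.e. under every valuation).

F1, F2

Frame correspondent (Sahlqvist): forall x exists y Rxy — i.e. seriality.
F1: satisfies the condition.
F2: satisfies the condition.
F3: fails — world u has no successor.
F4: fails — world a has no successor.
Valid on: F1, F2.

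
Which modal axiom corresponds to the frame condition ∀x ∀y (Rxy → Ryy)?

The condition is shift-reflexivity. The T□ schema □(□q → q) defines it.

□(□q → q)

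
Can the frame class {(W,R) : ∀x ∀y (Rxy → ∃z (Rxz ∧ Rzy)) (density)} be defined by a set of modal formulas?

This is a Sahlqvist condition; the C4 axiom □□r → □r defines it.
Suppose □□r→□r is valid. Take Rxy and set V(r)={w : xR²w}. Then □□r at x, so □r at x, so r at y, i.e. ∃z(Rxz∧Rzy).

Yes — defined by □□r → □r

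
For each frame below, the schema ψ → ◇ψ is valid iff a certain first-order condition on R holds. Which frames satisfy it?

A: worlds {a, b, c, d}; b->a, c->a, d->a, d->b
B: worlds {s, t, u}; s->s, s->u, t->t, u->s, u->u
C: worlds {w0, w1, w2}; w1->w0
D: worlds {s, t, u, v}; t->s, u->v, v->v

The schema corresponds to reflexivity: ∀x Rxx.
A: fails — world a does not see itself.
B: condition met.
C: fails — world w0 does not see itself.
D: fails — world s does not see itself.
Valid on: B.

B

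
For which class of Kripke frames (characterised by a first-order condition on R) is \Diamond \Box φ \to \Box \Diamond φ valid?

convergence: \forall x \forall y \forall z (Rxy \wedge Rxz \to \exists w (Ryw \wedge Rzw))

This is the .2 axiom.
It corresponds to convergence: \forall x \forall y \forall z (Rxy \wedge Rxz \to \exists w (Ryw \wedge Rzw)).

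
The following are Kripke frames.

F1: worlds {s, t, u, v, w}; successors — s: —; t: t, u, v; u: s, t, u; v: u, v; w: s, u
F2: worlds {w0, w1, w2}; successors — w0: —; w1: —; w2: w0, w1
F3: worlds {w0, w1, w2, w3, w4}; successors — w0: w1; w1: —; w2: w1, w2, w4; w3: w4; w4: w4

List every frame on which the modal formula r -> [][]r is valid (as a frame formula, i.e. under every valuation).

This is the axiom for a generalized confluence (Geach) condition; its first-order frame correspondent is forall x forall z (x R^2 z -> exists w (x = w & z = w)).
F1: fails — tR²s but t ≠ s.
F2: condition met.
F3: fails — w2R²w1 but w2 ≠ w1.

F2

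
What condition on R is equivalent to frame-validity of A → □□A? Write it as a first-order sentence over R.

This is a Sahlqvist (Geach-type) schema ◇^0□^0A → □^2◇^0A.
Minimal-valuation argument: fix x; take any y with xR^0y and any z with xR^2z. Set V(A) to the set of worlds R-reachable from y in exactly 0 steps. Then □^0A holds at y, so the antecedent holds at x; validity forces ◇^0A at z, giving a w with zR^0w and yR^0w.
First-order correspondent: ∀x ∀z (xR²z → ∃w (x = w ∧ z = w)).

∀x ∀z (xR²z → ∃w (x = w ∧ z = w))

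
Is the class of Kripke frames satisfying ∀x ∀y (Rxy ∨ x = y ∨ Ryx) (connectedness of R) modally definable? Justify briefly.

Not definable by any modal formula

If a class were modally definable it would be closed under disjoint unions (Goldblatt–Thomason).
Take 3 disjoint single-world reflexive frames: each is trivially connected, but their disjoint union has 3 worlds with no edge between distinct components, so it is not connected.
Hence connectedness of R is not modally definable.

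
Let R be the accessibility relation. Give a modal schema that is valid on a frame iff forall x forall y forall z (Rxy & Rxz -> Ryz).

A defining formula is ◇r → □◇r (the 5 axiom).

◇r → □◇r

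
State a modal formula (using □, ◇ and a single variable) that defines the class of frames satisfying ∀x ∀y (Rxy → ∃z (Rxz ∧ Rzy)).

□□ψ → □ψ

A defining formula is □□ψ → □ψ (the C4 axiom).
Suppose □□ψ→□ψ is valid. Take Rxy and set V(ψ)={w : xR²w}. Then □□ψ at x, so □ψ at x, so ψ at y, i.e. ∃z(Rxz∧Rzy).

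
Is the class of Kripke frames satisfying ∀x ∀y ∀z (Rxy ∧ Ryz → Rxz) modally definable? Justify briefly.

The condition is transitivity. A defining modal formula is □r → □□r.

Definable; □r → □□r defines it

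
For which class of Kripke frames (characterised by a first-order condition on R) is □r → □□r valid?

transitivity: ∀x ∀y ∀z (Rxy ∧ Ryz → Rxz)

This is the 4 axiom.
It corresponds to transitivity: ∀x ∀y ∀z (Rxy ∧ Ryz → Rxz).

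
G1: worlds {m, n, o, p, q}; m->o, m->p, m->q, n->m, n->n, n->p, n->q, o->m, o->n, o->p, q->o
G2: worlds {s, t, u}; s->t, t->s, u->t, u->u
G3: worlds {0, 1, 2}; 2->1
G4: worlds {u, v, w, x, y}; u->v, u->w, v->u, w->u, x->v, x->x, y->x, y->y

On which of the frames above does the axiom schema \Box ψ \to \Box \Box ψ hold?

G3

Frame correspondent (Sahlqvist): \forall x \forall y \forall z (Rxy \wedge Ryz \to Rxz) — i.e. transitivity.
G1: fails — Rom and Rmo but not Roo.
G2: fails — Rts and Rst but not Rtt.
G3: condition met.
G4: fails — Ruv and Rvu but not Ruu.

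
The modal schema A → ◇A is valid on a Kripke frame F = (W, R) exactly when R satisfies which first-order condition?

Replacing A by ¬A and contraposing gives the equivalent schema □A → A.
Suppose □A→A is valid. At any x set V(A)={w : Rxw}. Then □A holds at x, so A holds at x, i.e. Rxx.

Reflexivity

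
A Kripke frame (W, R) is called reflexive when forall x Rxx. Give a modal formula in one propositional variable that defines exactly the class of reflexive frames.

□r → r

A defining formula is □r → r (the T axiom).
Suppose □r→r is valid. At any x set V(r)={w : Rxw}. Then □r holds at x, so r holds at x, i.e. Rxx.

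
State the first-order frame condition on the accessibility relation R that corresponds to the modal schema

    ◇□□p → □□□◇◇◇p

∀x ∀y ∀z ((xRy ∧ xR³z) → ∃w (yR²w ∧ zR³w))

This is a Sahlqvist (Geach-type) schema ◇^1□^2p → □^3◇^3p.
Minimal-valuation argument: fix x; take any y with xR^1y and any z with xR^3z. Set V(p) to the set of worlds R-reachable from y in exactly 2 steps. Then □^2p holds at y, so the antecedent holds at x; validity forces ◇^3p at z, giving a w with zR^3w and yR^2w.
First-order correspondent: ∀x ∀y ∀z ((xRy ∧ xR³z) → ∃w (yR²w ∧ zR³w)).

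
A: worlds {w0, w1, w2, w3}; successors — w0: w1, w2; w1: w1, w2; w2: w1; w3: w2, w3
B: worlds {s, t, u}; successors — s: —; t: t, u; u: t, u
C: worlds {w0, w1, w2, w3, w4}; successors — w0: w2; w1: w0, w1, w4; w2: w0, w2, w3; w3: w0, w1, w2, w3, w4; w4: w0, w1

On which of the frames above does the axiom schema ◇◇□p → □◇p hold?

This is the axiom for a generalized confluence (Geach) condition; its first-order frame correspondent is ∀x ∀y ∀z ((xR²y ∧ xRz) → ∃w (yRw ∧ zRw)).
A: fails — w3R²w2, w3Rw3 but no w with w2Rw and w3Rw.
B: ✓.
C: fails — w1R²w0, w1Rw1 but no w with w0Rw and w1Rw.

B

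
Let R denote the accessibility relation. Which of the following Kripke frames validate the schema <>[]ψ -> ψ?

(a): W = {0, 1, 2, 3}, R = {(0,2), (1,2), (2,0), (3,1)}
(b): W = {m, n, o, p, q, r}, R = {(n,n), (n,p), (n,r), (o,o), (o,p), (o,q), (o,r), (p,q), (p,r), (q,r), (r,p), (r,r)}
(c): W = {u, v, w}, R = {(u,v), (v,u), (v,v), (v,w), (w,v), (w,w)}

This is the axiom for symmetry; its first-order frame correspondent is forall x forall y (Rxy -> Ryx).
(a): fails — R12 but not R21.
(b): fails — Rnr but not Rrn.
(c): condition met.

(c)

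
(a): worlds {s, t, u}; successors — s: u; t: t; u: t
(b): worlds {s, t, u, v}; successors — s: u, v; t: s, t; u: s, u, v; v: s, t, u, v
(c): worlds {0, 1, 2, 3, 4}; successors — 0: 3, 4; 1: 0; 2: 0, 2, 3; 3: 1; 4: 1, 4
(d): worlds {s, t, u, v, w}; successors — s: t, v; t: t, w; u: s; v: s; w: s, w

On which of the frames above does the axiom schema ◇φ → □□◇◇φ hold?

(b)

This is the axiom for a generalized confluence (Geach) condition; its first-order frame correspondent is ∀x ∀y ∀z ((xRy ∧ xR²z) → ∃w (y = w ∧ zR²w)).
(a): fails — sRu, sR²t but no w with u=w and tR²w.
(b): ✓.
(c): fails — 0R3, 0R²4 but no w with 3=w and 4R²w.
(d): fails — sRv, sR²s but no w* with v=w* and sR²w*.
Valid on: (b).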